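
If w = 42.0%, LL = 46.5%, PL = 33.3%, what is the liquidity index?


First compute the plasticity index:
PI = LL - PL = 46.5 - 33.3 = 13.2
Then compute the liquidity index:
LI = (w - PL) / PI
LI = (42.0 - 33.3) / 13.2
LI = 0.659


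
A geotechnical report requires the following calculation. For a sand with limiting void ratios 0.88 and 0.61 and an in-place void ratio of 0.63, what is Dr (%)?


Using Dr = (e_max - e) / (e_max - e_min) * 100
e_max - e = 0.88 - 0.63 = 0.25
e_max - e_min = 0.88 - 0.61 = 0.27
Dr = 0.25 / 0.27 * 100
Dr = 92.59 %


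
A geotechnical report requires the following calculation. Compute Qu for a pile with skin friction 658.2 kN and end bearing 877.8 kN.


Using Qu = Qf + Qb
Qu = 658.2 + 877.8
Qu = 1536.0 kN


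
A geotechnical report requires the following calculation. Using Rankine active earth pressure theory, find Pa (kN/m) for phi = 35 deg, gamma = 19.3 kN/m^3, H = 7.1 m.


Compute active earth pressure coefficient:
Ka = tan^2(45 - phi/2) = tan^2(27.5) = 0.27099
Compute active force:
Pa = 0.5 * Ka * gamma * H^2
Pa = 0.5 * 0.27099 * 19.3 * 7.1^2
Pa = 131.82 kN/m


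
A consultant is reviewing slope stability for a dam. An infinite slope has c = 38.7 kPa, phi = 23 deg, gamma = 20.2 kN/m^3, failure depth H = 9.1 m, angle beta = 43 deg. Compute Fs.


Using Fs = c / (gamma*H*sin(beta)*cos(beta)) + tan(phi)/tan(beta)
Cohesion contribution = 38.7 / (20.2*9.1*sin(43)*cos(43))
Cohesion contribution = 0.422092
Friction contribution = tan(23)/tan(43) = 0.455194
Fs = 0.422092 + 0.455194
Fs = 0.877


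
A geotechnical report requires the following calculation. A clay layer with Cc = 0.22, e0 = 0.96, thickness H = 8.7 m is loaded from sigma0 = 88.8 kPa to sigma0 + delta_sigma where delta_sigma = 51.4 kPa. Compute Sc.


Using Sc = Cc * H / (1 + e0) * log10((sigma0 + delta_sigma) / sigma0)
Stress ratio = (88.8 + 51.4) / 88.8 = 1.57883
log10(1.57883) = 0.198335
Cc * H / (1 + e0) = 0.22 * 8.7 / (1 + 0.96) = 0.976531
Sc = 0.976531 * 0.198335
Sc = 0.1937 m


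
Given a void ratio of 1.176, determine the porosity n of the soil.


Result: 0.5404

Derivation:
Using the relation n = e / (1 + e)
n = 1.176 / (1 + 1.176)
n = 1.176 / 2.176
n = 0.5404


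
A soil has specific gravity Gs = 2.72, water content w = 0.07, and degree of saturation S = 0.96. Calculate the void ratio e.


Using the relation e = Gs * w / S
e = 2.72 * 0.07 / 0.96
e = 0.1983


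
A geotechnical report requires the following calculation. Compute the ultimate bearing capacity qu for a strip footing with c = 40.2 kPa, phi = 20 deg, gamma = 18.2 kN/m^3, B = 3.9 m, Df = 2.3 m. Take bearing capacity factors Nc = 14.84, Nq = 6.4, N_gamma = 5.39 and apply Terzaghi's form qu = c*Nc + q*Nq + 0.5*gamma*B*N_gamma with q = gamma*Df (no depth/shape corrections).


Result: 1055.76 kPa

Derivation:
Compute qu = c*Nc + gamma*Df*Nq + 0.5*gamma*B*N_gamma
Term 1: 40.2 * 14.84 = 596.568
Term 2: 18.2 * 2.3 * 6.4 = 267.904
Term 3: 0.5 * 18.2 * 3.9 * 5.39 = 191.2911
qu = 596.568 + 267.904 + 191.2911
qu = 1055.76 kPa


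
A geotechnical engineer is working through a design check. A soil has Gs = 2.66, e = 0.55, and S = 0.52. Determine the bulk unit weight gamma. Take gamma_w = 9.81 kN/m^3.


Using gamma = gamma_w * (Gs + S*e) / (1 + e)
Numerator: Gs + S*e = 2.66 + 0.52*0.55 = 2.946
Denominator: 1 + e = 1 + 0.55 = 1.55
gamma = 9.81 * 2.946 / 1.55
gamma = 18.645 kN/m^3


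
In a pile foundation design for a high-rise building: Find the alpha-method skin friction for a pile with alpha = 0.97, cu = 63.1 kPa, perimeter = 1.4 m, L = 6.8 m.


Result: 582.69 kN

Derivation:
Using Qs = alpha * cu * perimeter * L
Qs = 0.97 * 63.1 * 1.4 * 6.8
Qs = 582.69 kN


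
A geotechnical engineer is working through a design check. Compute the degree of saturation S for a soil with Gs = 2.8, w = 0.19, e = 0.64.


Using S = Gs * w / e
S = 2.8 * 0.19 / 0.64
S = 0.8312


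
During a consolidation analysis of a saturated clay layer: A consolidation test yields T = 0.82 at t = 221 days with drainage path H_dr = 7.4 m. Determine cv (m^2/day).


Using cv = T * H_dr^2 / t
H_dr^2 = 7.4^2 = 54.76
cv = 0.82 * 54.76 / 221
cv = 0.20318 m^2/day


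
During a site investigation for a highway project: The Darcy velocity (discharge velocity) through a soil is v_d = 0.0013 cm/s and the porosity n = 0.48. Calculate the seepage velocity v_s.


Result: 0.00271 cm/s

Derivation:
Using v_s = v_d / n
v_s = 0.0013 / 0.48
v_s = 0.00271 cm/s


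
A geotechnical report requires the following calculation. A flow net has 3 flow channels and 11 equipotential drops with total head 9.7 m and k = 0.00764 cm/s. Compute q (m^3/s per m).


Convert k to m/s for unit consistency with H:
k = 0.00764 cm/s = 0.00764 / 100 m/s = 7.64e-05 m/s
Using q = k * H * Nf / Nd
Nf / Nd = 3 / 11 = 0.2727
q = 7.64e-05 * 9.7 * 0.2727
q = 0.0002021 m^3/s per m


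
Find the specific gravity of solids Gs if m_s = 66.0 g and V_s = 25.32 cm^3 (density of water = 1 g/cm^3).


Using Gs = m_s / (V_s * rho_w)
Since rho_w = 1 g/cm^3:
Gs = 66.0 / 25.32
Gs = 2.607


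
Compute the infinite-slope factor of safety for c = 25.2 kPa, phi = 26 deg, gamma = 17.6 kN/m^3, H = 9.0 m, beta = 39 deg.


Using Fs = c / (gamma*H*sin(beta)*cos(beta)) + tan(phi)/tan(beta)
Cohesion contribution = 25.2 / (17.6*9.0*sin(39)*cos(39))
Cohesion contribution = 0.32529
Friction contribution = tan(26)/tan(39) = 0.6023
Fs = 0.32529 + 0.6023
Fs = 0.928


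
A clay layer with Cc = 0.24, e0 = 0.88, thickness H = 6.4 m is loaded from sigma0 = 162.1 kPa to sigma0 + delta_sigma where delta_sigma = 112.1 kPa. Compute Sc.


Using Sc = Cc * H / (1 + e0) * log10((sigma0 + delta_sigma) / sigma0)
Stress ratio = (162.1 + 112.1) / 162.1 = 1.69155
log10(1.69155) = 0.228284
Cc * H / (1 + e0) = 0.24 * 6.4 / (1 + 0.88) = 0.817021
Sc = 0.817021 * 0.228284
Sc = 0.1865 m


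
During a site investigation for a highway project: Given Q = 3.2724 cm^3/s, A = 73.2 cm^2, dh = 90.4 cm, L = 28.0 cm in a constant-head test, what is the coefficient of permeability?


Result: 0.013847 cm/s

Derivation:
Compute hydraulic gradient:
i = dh / L = 90.4 / 28.0 = 3.22857
Then apply Darcy's law:
k = Q / (A * i)
k = 3.2724 / (73.2 * 3.22857)
k = 3.2724 / 236.331
k = 0.013847 cm/s


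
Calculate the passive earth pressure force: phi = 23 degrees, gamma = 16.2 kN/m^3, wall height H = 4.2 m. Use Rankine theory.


Result: 326.15 kN/m

Derivation:
Compute passive earth pressure coefficient:
Kp = tan^2(45 + phi/2) = tan^2(56.5) = 2.282623
Compute passive force:
Pp = 0.5 * Kp * gamma * H^2
Pp = 0.5 * 2.282623 * 16.2 * 4.2^2
Pp = 326.15 kN/m


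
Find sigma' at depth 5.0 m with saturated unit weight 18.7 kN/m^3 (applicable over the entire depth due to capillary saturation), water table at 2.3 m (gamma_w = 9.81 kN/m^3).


Total stress = gamma_sat * depth
sigma = 18.7 * 5.0 = 93.5 kPa
Pore water pressure u = gamma_w * (depth - d_wt)
u = 9.81 * (5.0 - 2.3) = 26.487 kPa
Effective stress = sigma - u
sigma' = 93.5 - 26.487 = 67.01 kPa


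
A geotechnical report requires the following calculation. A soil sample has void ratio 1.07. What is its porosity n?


Using the relation n = e / (1 + e)
n = 1.07 / (1 + 1.07)
n = 1.07 / 2.07
n = 0.5169


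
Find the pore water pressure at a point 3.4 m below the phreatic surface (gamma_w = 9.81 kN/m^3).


Result: 33.35 kPa

Derivation:
Using u = gamma_w * h_w
u = 9.81 * 3.4
u = 33.35 kPa


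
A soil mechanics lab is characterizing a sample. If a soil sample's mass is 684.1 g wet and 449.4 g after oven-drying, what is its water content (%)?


Result: 52.23 %

Derivation:
Using w = (m_wet - m_dry) / m_dry * 100
m_wet - m_dry = 684.1 - 449.4 = 234.7 g
w = 234.7 / 449.4 * 100
w = 52.23 %


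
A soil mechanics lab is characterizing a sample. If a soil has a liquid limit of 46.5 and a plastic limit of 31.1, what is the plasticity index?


Result: 15.4

Derivation:
Using PI = LL - PL
PI = 46.5 - 31.1
PI = 15.4


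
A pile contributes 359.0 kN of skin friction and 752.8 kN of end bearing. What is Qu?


Result: 1111.8 kN

Derivation:
Using Qu = Qf + Qb
Qu = 359.0 + 752.8
Qu = 1111.8 kN


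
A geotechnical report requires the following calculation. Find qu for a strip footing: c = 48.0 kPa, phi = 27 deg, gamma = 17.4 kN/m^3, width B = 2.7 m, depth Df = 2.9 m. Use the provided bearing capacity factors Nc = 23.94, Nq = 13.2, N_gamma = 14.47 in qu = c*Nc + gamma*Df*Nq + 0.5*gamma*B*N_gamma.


Compute qu = c*Nc + gamma*Df*Nq + 0.5*gamma*B*N_gamma
Term 1: 48.0 * 23.94 = 1149.12
Term 2: 17.4 * 2.9 * 13.2 = 666.072
Term 3: 0.5 * 17.4 * 2.7 * 14.47 = 339.9003
qu = 1149.12 + 666.072 + 339.9003
qu = 2155.09 kPa


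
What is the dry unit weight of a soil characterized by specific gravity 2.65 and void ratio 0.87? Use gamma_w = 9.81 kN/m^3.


Using gamma_d = Gs * gamma_w / (1 + e)
gamma_d = 2.65 * 9.81 / (1 + 0.87)
gamma_d = 2.65 * 9.81 / 1.87
gamma_d = 13.902 kN/m^3


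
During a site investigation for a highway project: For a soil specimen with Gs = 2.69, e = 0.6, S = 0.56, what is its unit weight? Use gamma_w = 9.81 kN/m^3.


Result: 18.553 kN/m^3

Derivation:
Using gamma = gamma_w * (Gs + S*e) / (1 + e)
Numerator: Gs + S*e = 2.69 + 0.56*0.6 = 3.026
Denominator: 1 + e = 1 + 0.6 = 1.6
gamma = 9.81 * 3.026 / 1.6
gamma = 18.553 kN/m^3


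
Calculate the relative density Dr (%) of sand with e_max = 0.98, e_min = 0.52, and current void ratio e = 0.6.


Result: 82.61 %

Derivation:
Using Dr = (e_max - e) / (e_max - e_min) * 100
e_max - e = 0.98 - 0.6 = 0.38
e_max - e_min = 0.98 - 0.52 = 0.46
Dr = 0.38 / 0.46 * 100
Dr = 82.61 %


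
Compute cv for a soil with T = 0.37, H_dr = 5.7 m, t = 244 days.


Using cv = T * H_dr^2 / t
H_dr^2 = 5.7^2 = 32.49
cv = 0.37 * 32.49 / 244
cv = 0.04927 m^2/day


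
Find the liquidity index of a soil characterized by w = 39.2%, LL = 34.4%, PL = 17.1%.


Result: 1.277

Derivation:
First compute the plasticity index:
PI = LL - PL = 34.4 - 17.1 = 17.3
Then compute the liquidity index:
LI = (w - PL) / PI
LI = (39.2 - 17.1) / 17.3
LI = 1.277


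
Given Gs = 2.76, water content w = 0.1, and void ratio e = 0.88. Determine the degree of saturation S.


Using S = Gs * w / e
S = 2.76 * 0.1 / 0.88
S = 0.3136


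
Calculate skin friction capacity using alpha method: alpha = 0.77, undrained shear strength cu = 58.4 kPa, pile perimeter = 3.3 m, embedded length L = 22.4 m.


Using Qs = alpha * cu * perimeter * L
Qs = 0.77 * 58.4 * 3.3 * 22.4
Qs = 3324.03 kN


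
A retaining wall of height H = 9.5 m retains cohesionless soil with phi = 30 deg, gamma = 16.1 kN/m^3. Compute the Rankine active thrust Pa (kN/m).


Compute active earth pressure coefficient:
Ka = tan^2(45 - phi/2) = tan^2(30.0) = 0.333333
Compute active force:
Pa = 0.5 * Ka * gamma * H^2
Pa = 0.5 * 0.333333 * 16.1 * 9.5^2
Pa = 242.17 kN/m


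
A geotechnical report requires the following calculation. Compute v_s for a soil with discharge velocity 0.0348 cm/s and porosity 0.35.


Using v_s = v_d / n
v_s = 0.0348 / 0.35
v_s = 0.09943 cm/s


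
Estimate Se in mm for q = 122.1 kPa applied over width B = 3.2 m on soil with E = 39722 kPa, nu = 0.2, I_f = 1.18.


Result: 11.143 mm

Derivation:
Using Se = q * B * (1 - nu^2) * I_f / E
1 - nu^2 = 1 - 0.2^2 = 0.96
Se = 122.1 * 3.2 * 0.96 * 1.18 / 39722
Se = 0.011143 m
Convert to mm: Se = 0.011143 * 1000 = 11.143 mm


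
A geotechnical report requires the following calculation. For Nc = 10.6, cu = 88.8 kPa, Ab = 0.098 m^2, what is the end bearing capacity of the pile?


Result: 92.25 kN

Derivation:
Using Qb = Nc * cu * Ab
Qb = 10.6 * 88.8 * 0.098
Qb = 92.25 kN


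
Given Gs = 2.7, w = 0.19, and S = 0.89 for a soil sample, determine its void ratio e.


Result: 0.5764

Derivation:
Using the relation e = Gs * w / S
e = 2.7 * 0.19 / 0.89
e = 0.5764


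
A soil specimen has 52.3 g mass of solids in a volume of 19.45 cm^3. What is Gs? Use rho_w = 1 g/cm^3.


Using Gs = m_s / (V_s * rho_w)
Since rho_w = 1 g/cm^3:
Gs = 52.3 / 19.45
Gs = 2.689


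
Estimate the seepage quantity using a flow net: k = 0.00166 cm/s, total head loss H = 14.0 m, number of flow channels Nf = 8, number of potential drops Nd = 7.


Result: 0.0002656 m^3/s per m

Derivation:
Convert k to m/s for unit consistency with H:
k = 0.00166 cm/s = 0.00166 / 100 m/s = 1.66e-05 m/s
Using q = k * H * Nf / Nd
Nf / Nd = 8 / 7 = 1.1429
q = 1.66e-05 * 14.0 * 1.1429
q = 0.0002656 m^3/s per m


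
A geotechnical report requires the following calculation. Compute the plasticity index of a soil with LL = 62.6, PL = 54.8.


Using PI = LL - PL
PI = 62.6 - 54.8
PI = 7.8


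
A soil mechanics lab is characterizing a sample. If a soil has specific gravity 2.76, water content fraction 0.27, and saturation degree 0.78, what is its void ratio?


Using the relation e = Gs * w / S
e = 2.76 * 0.27 / 0.78
e = 0.9554


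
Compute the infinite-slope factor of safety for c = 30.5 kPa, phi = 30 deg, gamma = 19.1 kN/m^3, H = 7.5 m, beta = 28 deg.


Result: 1.599

Derivation:
Using Fs = c / (gamma*H*sin(beta)*cos(beta)) + tan(phi)/tan(beta)
Cohesion contribution = 30.5 / (19.1*7.5*sin(28)*cos(28))
Cohesion contribution = 0.513643
Friction contribution = tan(30)/tan(28) = 1.08584
Fs = 0.513643 + 1.08584
Fs = 1.599


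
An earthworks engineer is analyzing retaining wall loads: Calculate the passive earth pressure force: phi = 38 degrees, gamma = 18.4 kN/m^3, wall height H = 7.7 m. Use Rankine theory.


Result: 2293.01 kN/m

Derivation:
Compute passive earth pressure coefficient:
Kp = tan^2(45 + phi/2) = tan^2(64.0) = 4.203746
Compute passive force:
Pp = 0.5 * Kp * gamma * H^2
Pp = 0.5 * 4.203746 * 18.4 * 7.7^2
Pp = 2293.01 kN/m


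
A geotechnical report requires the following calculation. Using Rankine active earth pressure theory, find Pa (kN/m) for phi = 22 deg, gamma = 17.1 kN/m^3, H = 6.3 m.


Compute active earth pressure coefficient:
Ka = tan^2(45 - phi/2) = tan^2(34.0) = 0.454962
Compute active force:
Pa = 0.5 * Ka * gamma * H^2
Pa = 0.5 * 0.454962 * 17.1 * 6.3^2
Pa = 154.39 kN/m


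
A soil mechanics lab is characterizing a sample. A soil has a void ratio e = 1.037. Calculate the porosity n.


Using the relation n = e / (1 + e)
n = 1.037 / (1 + 1.037)
n = 1.037 / 2.037
n = 0.5091


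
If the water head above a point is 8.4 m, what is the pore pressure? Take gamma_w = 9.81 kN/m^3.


Result: 82.4 kPa

Derivation:
Using u = gamma_w * h_w
u = 9.81 * 8.4
u = 82.4 kPa


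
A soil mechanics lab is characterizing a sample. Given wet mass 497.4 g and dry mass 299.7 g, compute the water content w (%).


Using w = (m_wet - m_dry) / m_dry * 100
m_wet - m_dry = 497.4 - 299.7 = 197.7 g
w = 197.7 / 299.7 * 100
w = 65.97 %


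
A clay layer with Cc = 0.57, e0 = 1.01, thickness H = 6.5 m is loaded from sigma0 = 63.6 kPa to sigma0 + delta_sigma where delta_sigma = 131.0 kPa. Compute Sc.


Using Sc = Cc * H / (1 + e0) * log10((sigma0 + delta_sigma) / sigma0)
Stress ratio = (63.6 + 131.0) / 63.6 = 3.05975
log10(3.05975) = 0.485686
Cc * H / (1 + e0) = 0.57 * 6.5 / (1 + 1.01) = 1.84328
Sc = 1.84328 * 0.485686
Sc = 0.8953 m


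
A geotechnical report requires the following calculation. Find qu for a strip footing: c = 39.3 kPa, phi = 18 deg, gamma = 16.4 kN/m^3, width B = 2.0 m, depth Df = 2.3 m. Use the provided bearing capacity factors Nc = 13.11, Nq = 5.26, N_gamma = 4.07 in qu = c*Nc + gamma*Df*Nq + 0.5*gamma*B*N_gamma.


Result: 780.38 kPa

Derivation:
Compute qu = c*Nc + gamma*Df*Nq + 0.5*gamma*B*N_gamma
Term 1: 39.3 * 13.11 = 515.223
Term 2: 16.4 * 2.3 * 5.26 = 198.4072
Term 3: 0.5 * 16.4 * 2.0 * 4.07 = 66.748
qu = 515.223 + 198.4072 + 66.748
qu = 780.38 kPa


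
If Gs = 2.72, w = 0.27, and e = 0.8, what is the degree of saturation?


Using S = Gs * w / e
S = 2.72 * 0.27 / 0.8
S = 0.918


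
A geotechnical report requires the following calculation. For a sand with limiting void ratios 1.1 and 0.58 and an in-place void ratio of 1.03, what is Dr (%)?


Using Dr = (e_max - e) / (e_max - e_min) * 100
e_max - e = 1.1 - 1.03 = 0.07
e_max - e_min = 1.1 - 0.58 = 0.52
Dr = 0.07 / 0.52 * 100
Dr = 13.46 %


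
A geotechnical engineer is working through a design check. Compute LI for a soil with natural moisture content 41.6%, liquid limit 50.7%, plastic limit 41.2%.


Result: 0.042

Derivation:
First compute the plasticity index:
PI = LL - PL = 50.7 - 41.2 = 9.5
Then compute the liquidity index:
LI = (w - PL) / PI
LI = (41.6 - 41.2) / 9.5
LI = 0.042


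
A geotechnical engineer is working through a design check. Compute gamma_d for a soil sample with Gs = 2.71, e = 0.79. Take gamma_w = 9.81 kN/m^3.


Result: 14.852 kN/m^3

Derivation:
Using gamma_d = Gs * gamma_w / (1 + e)
gamma_d = 2.71 * 9.81 / (1 + 0.79)
gamma_d = 2.71 * 9.81 / 1.79
gamma_d = 14.852 kN/m^3


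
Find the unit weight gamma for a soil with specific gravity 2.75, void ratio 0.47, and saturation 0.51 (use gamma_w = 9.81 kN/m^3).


Using gamma = gamma_w * (Gs + S*e) / (1 + e)
Numerator: Gs + S*e = 2.75 + 0.51*0.47 = 2.9897
Denominator: 1 + e = 1 + 0.47 = 1.47
gamma = 9.81 * 2.9897 / 1.47
gamma = 19.952 kN/m^3


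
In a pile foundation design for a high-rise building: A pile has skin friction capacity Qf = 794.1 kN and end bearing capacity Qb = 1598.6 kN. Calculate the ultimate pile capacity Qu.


Result: 2392.7 kN

Derivation:
Using Qu = Qf + Qb
Qu = 794.1 + 1598.6
Qu = 2392.7 kN


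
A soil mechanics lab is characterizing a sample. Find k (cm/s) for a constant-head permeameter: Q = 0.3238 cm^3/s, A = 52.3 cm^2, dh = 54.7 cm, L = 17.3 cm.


Compute hydraulic gradient:
i = dh / L = 54.7 / 17.3 = 3.16185
Then apply Darcy's law:
k = Q / (A * i)
k = 0.3238 / (52.3 * 3.16185)
k = 0.3238 / 165.365
k = 0.001958 cm/s


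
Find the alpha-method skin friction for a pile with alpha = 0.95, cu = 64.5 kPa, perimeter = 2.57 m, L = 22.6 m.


Using Qs = alpha * cu * perimeter * L
Qs = 0.95 * 64.5 * 2.57 * 22.6
Qs = 3558.97 kN


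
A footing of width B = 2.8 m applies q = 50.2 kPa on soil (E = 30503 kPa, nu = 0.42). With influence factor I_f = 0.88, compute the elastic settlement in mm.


Using Se = q * B * (1 - nu^2) * I_f / E
1 - nu^2 = 1 - 0.42^2 = 0.8236
Se = 50.2 * 2.8 * 0.8236 * 0.88 / 30503
Se = 0.003340 m
Convert to mm: Se = 0.003340 * 1000 = 3.34 mm


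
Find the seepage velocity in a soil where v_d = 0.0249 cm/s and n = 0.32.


Using v_s = v_d / n
v_s = 0.0249 / 0.32
v_s = 0.07781 cm/s


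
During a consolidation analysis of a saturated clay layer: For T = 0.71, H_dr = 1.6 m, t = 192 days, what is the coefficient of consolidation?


Using cv = T * H_dr^2 / t
H_dr^2 = 1.6^2 = 2.56
cv = 0.71 * 2.56 / 192
cv = 0.00947 m^2/day


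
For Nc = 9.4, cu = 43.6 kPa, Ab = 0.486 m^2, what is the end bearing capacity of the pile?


Using Qb = Nc * cu * Ab
Qb = 9.4 * 43.6 * 0.486
Qb = 199.18 kN


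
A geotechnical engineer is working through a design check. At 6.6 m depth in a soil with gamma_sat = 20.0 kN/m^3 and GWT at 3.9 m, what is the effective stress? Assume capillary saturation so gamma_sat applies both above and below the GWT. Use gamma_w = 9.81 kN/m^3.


Result: 105.51 kPa

Derivation:
Total stress = gamma_sat * depth
sigma = 20.0 * 6.6 = 132.0 kPa
Pore water pressure u = gamma_w * (depth - d_wt)
u = 9.81 * (6.6 - 3.9) = 26.487 kPa
Effective stress = sigma - u
sigma' = 132.0 - 26.487 = 105.51 kPa


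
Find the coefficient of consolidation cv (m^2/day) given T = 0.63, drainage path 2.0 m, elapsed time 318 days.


Using cv = T * H_dr^2 / t
H_dr^2 = 2.0^2 = 4.0
cv = 0.63 * 4.0 / 318
cv = 0.00792 m^2/day


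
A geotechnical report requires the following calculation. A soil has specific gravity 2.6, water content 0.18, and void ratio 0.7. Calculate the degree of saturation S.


Using S = Gs * w / e
S = 2.6 * 0.18 / 0.7
S = 0.6686


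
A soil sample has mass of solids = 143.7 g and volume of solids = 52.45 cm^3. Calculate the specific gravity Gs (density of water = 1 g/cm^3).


Using Gs = m_s / (V_s * rho_w)
Since rho_w = 1 g/cm^3:
Gs = 143.7 / 52.45
Gs = 2.74


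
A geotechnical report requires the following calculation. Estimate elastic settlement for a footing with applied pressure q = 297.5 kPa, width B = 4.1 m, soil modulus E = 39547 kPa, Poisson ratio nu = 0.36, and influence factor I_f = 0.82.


Using Se = q * B * (1 - nu^2) * I_f / E
1 - nu^2 = 1 - 0.36^2 = 0.8704
Se = 297.5 * 4.1 * 0.8704 * 0.82 / 39547
Se = 0.022014 m
Convert to mm: Se = 0.022014 * 1000 = 22.014 mm


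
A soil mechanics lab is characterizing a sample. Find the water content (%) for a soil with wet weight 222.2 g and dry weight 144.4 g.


Using w = (m_wet - m_dry) / m_dry * 100
m_wet - m_dry = 222.2 - 144.4 = 77.8 g
w = 77.8 / 144.4 * 100
w = 53.88 %


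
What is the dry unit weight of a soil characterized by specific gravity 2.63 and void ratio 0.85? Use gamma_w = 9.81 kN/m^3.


Result: 13.946 kN/m^3

Derivation:
Using gamma_d = Gs * gamma_w / (1 + e)
gamma_d = 2.63 * 9.81 / (1 + 0.85)
gamma_d = 2.63 * 9.81 / 1.85
gamma_d = 13.946 kN/m^3


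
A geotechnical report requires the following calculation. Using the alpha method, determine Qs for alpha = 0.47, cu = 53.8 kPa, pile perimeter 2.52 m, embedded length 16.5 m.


Using Qs = alpha * cu * perimeter * L
Qs = 0.47 * 53.8 * 2.52 * 16.5
Qs = 1051.39 kN


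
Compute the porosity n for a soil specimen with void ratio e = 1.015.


Result: 0.5037

Derivation:
Using the relation n = e / (1 + e)
n = 1.015 / (1 + 1.015)
n = 1.015 / 2.015
n = 0.5037


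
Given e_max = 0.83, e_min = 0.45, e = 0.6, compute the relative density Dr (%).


Using Dr = (e_max - e) / (e_max - e_min) * 100
e_max - e = 0.83 - 0.6 = 0.23
e_max - e_min = 0.83 - 0.45 = 0.38
Dr = 0.23 / 0.38 * 100
Dr = 60.53 %


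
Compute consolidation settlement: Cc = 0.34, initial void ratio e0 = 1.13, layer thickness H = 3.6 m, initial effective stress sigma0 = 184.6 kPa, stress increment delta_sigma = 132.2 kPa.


Using Sc = Cc * H / (1 + e0) * log10((sigma0 + delta_sigma) / sigma0)
Stress ratio = (184.6 + 132.2) / 184.6 = 1.71614
log10(1.71614) = 0.234553
Cc * H / (1 + e0) = 0.34 * 3.6 / (1 + 1.13) = 0.574648
Sc = 0.574648 * 0.234553
Sc = 0.1348 m


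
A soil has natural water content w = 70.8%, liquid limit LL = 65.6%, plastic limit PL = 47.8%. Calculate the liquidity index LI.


First compute the plasticity index:
PI = LL - PL = 65.6 - 47.8 = 17.8
Then compute the liquidity index:
LI = (w - PL) / PI
LI = (70.8 - 47.8) / 17.8
LI = 1.292


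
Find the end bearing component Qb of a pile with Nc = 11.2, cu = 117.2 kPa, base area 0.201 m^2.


Using Qb = Nc * cu * Ab
Qb = 11.2 * 117.2 * 0.201
Qb = 263.84 kN


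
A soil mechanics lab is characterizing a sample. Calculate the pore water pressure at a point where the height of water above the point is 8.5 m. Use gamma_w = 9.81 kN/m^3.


Using u = gamma_w * h_w
u = 9.81 * 8.5
u = 83.39 kPa


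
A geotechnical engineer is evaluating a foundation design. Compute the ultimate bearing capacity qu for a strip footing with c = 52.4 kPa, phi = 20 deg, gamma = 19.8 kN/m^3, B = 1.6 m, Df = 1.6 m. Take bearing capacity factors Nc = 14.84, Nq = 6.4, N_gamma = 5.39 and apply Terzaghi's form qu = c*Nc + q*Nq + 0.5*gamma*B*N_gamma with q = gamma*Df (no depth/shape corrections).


Compute qu = c*Nc + gamma*Df*Nq + 0.5*gamma*B*N_gamma
Term 1: 52.4 * 14.84 = 777.616
Term 2: 19.8 * 1.6 * 6.4 = 202.752
Term 3: 0.5 * 19.8 * 1.6 * 5.39 = 85.3776
qu = 777.616 + 202.752 + 85.3776
qu = 1065.75 kPa


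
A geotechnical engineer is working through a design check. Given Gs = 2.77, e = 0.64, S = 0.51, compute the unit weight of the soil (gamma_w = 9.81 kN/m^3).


Using gamma = gamma_w * (Gs + S*e) / (1 + e)
Numerator: Gs + S*e = 2.77 + 0.51*0.64 = 3.0964
Denominator: 1 + e = 1 + 0.64 = 1.64
gamma = 9.81 * 3.0964 / 1.64
gamma = 18.522 kN/m^3


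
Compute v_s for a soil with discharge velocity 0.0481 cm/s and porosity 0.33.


Result: 0.14576 cm/s

Derivation:
Using v_s = v_d / n
v_s = 0.0481 / 0.33
v_s = 0.14576 cm/s


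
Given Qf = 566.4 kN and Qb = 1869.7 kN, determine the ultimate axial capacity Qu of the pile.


Using Qu = Qf + Qb
Qu = 566.4 + 1869.7
Qu = 2436.1 kN


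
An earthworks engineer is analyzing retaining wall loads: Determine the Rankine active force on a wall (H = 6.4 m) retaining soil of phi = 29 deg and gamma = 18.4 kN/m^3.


Compute active earth pressure coefficient:
Ka = tan^2(45 - phi/2) = tan^2(30.5) = 0.346974
Compute active force:
Pa = 0.5 * Ka * gamma * H^2
Pa = 0.5 * 0.346974 * 18.4 * 6.4^2
Pa = 130.75 kN/m


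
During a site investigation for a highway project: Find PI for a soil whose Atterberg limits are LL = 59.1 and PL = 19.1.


Using PI = LL - PL
PI = 59.1 - 19.1
PI = 40.0


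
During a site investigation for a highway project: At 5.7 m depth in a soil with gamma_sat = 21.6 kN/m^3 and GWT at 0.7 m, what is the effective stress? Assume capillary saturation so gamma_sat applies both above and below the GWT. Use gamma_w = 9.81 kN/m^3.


Result: 74.07 kPa

Derivation:
Total stress = gamma_sat * depth
sigma = 21.6 * 5.7 = 123.12 kPa
Pore water pressure u = gamma_w * (depth - d_wt)
u = 9.81 * (5.7 - 0.7) = 49.05 kPa
Effective stress = sigma - u
sigma' = 123.12 - 49.05 = 74.07 kPa


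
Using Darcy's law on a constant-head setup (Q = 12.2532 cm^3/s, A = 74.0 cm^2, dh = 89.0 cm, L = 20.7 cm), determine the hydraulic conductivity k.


Compute hydraulic gradient:
i = dh / L = 89.0 / 20.7 = 4.29952
Then apply Darcy's law:
k = Q / (A * i)
k = 12.2532 / (74.0 * 4.29952)
k = 12.2532 / 318.164
k = 0.038512 cm/s


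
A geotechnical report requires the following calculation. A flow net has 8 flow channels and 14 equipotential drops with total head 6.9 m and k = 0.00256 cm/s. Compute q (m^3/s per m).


Convert k to m/s for unit consistency with H:
k = 0.00256 cm/s = 0.00256 / 100 m/s = 2.56e-05 m/s
Using q = k * H * Nf / Nd
Nf / Nd = 8 / 14 = 0.5714
q = 2.56e-05 * 6.9 * 0.5714
q = 0.0001009 m^3/s per m


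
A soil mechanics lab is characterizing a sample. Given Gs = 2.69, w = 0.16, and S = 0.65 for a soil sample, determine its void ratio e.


Using the relation e = Gs * w / S
e = 2.69 * 0.16 / 0.65
e = 0.6622


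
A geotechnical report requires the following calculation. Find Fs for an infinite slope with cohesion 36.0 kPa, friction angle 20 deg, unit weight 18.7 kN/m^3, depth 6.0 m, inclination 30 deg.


Result: 1.371

Derivation:
Using Fs = c / (gamma*H*sin(beta)*cos(beta)) + tan(phi)/tan(beta)
Cohesion contribution = 36.0 / (18.7*6.0*sin(30)*cos(30))
Cohesion contribution = 0.740984
Friction contribution = tan(20)/tan(30) = 0.630415
Fs = 0.740984 + 0.630415
Fs = 1.371


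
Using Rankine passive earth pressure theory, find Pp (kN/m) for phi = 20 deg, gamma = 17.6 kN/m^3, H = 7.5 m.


Compute passive earth pressure coefficient:
Kp = tan^2(45 + phi/2) = tan^2(55.0) = 2.039607
Compute passive force:
Pp = 0.5 * Kp * gamma * H^2
Pp = 0.5 * 2.039607 * 17.6 * 7.5^2
Pp = 1009.61 kN/m


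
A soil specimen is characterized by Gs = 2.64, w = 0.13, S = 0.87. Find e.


Using the relation e = Gs * w / S
e = 2.64 * 0.13 / 0.87
e = 0.3945


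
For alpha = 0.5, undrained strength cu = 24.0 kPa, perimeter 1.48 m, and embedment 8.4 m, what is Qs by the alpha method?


Using Qs = alpha * cu * perimeter * L
Qs = 0.5 * 24.0 * 1.48 * 8.4
Qs = 149.18 kN


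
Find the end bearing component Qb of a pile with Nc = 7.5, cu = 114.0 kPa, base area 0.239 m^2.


Using Qb = Nc * cu * Ab
Qb = 7.5 * 114.0 * 0.239
Qb = 204.34 kN


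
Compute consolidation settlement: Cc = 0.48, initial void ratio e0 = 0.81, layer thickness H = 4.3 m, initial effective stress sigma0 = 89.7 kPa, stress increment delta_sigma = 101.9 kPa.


Using Sc = Cc * H / (1 + e0) * log10((sigma0 + delta_sigma) / sigma0)
Stress ratio = (89.7 + 101.9) / 89.7 = 2.13601
log10(2.13601) = 0.329603
Cc * H / (1 + e0) = 0.48 * 4.3 / (1 + 0.81) = 1.14033
Sc = 1.14033 * 0.329603
Sc = 0.3759 m


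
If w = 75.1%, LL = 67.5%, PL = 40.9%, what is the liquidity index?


Result: 1.286

Derivation:
First compute the plasticity index:
PI = LL - PL = 67.5 - 40.9 = 26.6
Then compute the liquidity index:
LI = (w - PL) / PI
LI = (75.1 - 40.9) / 26.6
LI = 1.286


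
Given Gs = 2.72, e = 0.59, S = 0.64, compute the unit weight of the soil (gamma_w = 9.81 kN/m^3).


Result: 19.112 kN/m^3

Derivation:
Using gamma = gamma_w * (Gs + S*e) / (1 + e)
Numerator: Gs + S*e = 2.72 + 0.64*0.59 = 3.0976
Denominator: 1 + e = 1 + 0.59 = 1.59
gamma = 9.81 * 3.0976 / 1.59
gamma = 19.112 kN/m^3


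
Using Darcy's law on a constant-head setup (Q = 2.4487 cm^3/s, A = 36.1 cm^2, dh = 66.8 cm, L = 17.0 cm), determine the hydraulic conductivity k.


Result: 0.017262 cm/s

Derivation:
Compute hydraulic gradient:
i = dh / L = 66.8 / 17.0 = 3.92941
Then apply Darcy's law:
k = Q / (A * i)
k = 2.4487 / (36.1 * 3.92941)
k = 2.4487 / 141.852
k = 0.017262 cm/s


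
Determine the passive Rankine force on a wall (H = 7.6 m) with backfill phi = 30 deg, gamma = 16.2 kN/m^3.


Result: 1403.57 kN/m

Derivation:
Compute passive earth pressure coefficient:
Kp = tan^2(45 + phi/2) = tan^2(60.0) = 3
Compute passive force:
Pp = 0.5 * Kp * gamma * H^2
Pp = 0.5 * 3 * 16.2 * 7.6^2
Pp = 1403.57 kN/m


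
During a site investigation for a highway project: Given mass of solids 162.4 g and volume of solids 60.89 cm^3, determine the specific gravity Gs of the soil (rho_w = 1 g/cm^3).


Using Gs = m_s / (V_s * rho_w)
Since rho_w = 1 g/cm^3:
Gs = 162.4 / 60.89
Gs = 2.667


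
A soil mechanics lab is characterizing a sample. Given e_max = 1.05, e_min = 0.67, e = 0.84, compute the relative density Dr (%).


Using Dr = (e_max - e) / (e_max - e_min) * 100
e_max - e = 1.05 - 0.84 = 0.21
e_max - e_min = 1.05 - 0.67 = 0.38
Dr = 0.21 / 0.38 * 100
Dr = 55.26 %


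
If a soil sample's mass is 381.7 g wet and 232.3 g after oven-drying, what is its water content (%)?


Result: 64.31 %

Derivation:
Using w = (m_wet - m_dry) / m_dry * 100
m_wet - m_dry = 381.7 - 232.3 = 149.4 g
w = 149.4 / 232.3 * 100
w = 64.31 %


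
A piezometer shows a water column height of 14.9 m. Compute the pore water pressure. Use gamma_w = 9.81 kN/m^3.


Using u = gamma_w * h_w
u = 9.81 * 14.9
u = 146.17 kPa


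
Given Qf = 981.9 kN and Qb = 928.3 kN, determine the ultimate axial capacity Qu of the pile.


Using Qu = Qf + Qb
Qu = 981.9 + 928.3
Qu = 1910.2 kN


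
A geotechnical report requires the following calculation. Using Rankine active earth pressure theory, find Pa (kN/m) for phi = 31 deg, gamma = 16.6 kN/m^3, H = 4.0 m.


Compute active earth pressure coefficient:
Ka = tan^2(45 - phi/2) = tan^2(29.5) = 0.320099
Compute active force:
Pa = 0.5 * Ka * gamma * H^2
Pa = 0.5 * 0.320099 * 16.6 * 4.0^2
Pa = 42.51 kN/m


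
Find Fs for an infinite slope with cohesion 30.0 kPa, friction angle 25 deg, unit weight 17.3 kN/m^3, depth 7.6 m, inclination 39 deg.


Using Fs = c / (gamma*H*sin(beta)*cos(beta)) + tan(phi)/tan(beta)
Cohesion contribution = 30.0 / (17.3*7.6*sin(39)*cos(39))
Cohesion contribution = 0.466538
Friction contribution = tan(25)/tan(39) = 0.575842
Fs = 0.466538 + 0.575842
Fs = 1.042


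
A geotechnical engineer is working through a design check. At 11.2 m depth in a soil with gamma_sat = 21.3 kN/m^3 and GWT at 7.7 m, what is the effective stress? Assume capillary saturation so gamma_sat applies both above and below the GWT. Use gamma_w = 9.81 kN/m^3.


Total stress = gamma_sat * depth
sigma = 21.3 * 11.2 = 238.56 kPa
Pore water pressure u = gamma_w * (depth - d_wt)
u = 9.81 * (11.2 - 7.7) = 34.335 kPa
Effective stress = sigma - u
sigma' = 238.56 - 34.335 = 204.23 kPa


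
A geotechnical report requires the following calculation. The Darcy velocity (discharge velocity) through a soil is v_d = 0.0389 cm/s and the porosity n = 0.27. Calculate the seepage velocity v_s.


Result: 0.14407 cm/s

Derivation:
Using v_s = v_d / n
v_s = 0.0389 / 0.27
v_s = 0.14407 cm/s


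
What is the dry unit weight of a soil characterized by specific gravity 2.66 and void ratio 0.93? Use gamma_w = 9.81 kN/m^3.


Using gamma_d = Gs * gamma_w / (1 + e)
gamma_d = 2.66 * 9.81 / (1 + 0.93)
gamma_d = 2.66 * 9.81 / 1.93
gamma_d = 13.521 kN/m^3


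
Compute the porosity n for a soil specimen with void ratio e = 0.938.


Using the relation n = e / (1 + e)
n = 0.938 / (1 + 0.938)
n = 0.938 / 1.938
n = 0.484


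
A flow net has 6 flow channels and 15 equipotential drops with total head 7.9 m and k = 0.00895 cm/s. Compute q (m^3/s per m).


Result: 0.0002828 m^3/s per m

Derivation:
Convert k to m/s for unit consistency with H:
k = 0.00895 cm/s = 0.00895 / 100 m/s = 8.95e-05 m/s
Using q = k * H * Nf / Nd
Nf / Nd = 6 / 15 = 0.4
q = 8.95e-05 * 7.9 * 0.4
q = 0.0002828 m^3/s per m


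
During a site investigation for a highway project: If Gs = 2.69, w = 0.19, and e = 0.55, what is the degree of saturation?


Using S = Gs * w / e
S = 2.69 * 0.19 / 0.55
S = 0.9293


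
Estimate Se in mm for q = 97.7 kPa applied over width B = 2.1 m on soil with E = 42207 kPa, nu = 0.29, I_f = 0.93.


Using Se = q * B * (1 - nu^2) * I_f / E
1 - nu^2 = 1 - 0.29^2 = 0.9159
Se = 97.7 * 2.1 * 0.9159 * 0.93 / 42207
Se = 0.004141 m
Convert to mm: Se = 0.004141 * 1000 = 4.141 mm


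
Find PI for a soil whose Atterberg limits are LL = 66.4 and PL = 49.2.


Using PI = LL - PL
PI = 66.4 - 49.2
PI = 17.2


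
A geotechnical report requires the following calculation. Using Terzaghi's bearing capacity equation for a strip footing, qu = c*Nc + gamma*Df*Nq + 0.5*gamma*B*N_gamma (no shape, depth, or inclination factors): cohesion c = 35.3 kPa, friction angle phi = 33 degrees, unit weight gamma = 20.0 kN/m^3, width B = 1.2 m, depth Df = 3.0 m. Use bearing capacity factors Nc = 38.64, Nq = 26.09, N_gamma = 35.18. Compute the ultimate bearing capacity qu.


Result: 3351.55 kPa

Derivation:
Compute qu = c*Nc + gamma*Df*Nq + 0.5*gamma*B*N_gamma
Term 1: 35.3 * 38.64 = 1363.992
Term 2: 20.0 * 3.0 * 26.09 = 1565.4
Term 3: 0.5 * 20.0 * 1.2 * 35.18 = 422.16
qu = 1363.992 + 1565.4 + 422.16
qu = 3351.55 kPa


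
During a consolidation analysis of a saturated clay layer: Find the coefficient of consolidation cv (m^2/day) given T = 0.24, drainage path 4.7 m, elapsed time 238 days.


Using cv = T * H_dr^2 / t
H_dr^2 = 4.7^2 = 22.09
cv = 0.24 * 22.09 / 238
cv = 0.02228 m^2/day


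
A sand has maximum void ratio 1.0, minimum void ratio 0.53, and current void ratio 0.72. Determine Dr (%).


Using Dr = (e_max - e) / (e_max - e_min) * 100
e_max - e = 1.0 - 0.72 = 0.28
e_max - e_min = 1.0 - 0.53 = 0.47
Dr = 0.28 / 0.47 * 100
Dr = 59.57 %


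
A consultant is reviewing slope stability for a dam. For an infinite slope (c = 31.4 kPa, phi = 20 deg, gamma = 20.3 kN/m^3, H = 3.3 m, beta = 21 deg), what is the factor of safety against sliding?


Using Fs = c / (gamma*H*sin(beta)*cos(beta)) + tan(phi)/tan(beta)
Cohesion contribution = 31.4 / (20.3*3.3*sin(21)*cos(21))
Cohesion contribution = 1.401
Friction contribution = tan(20)/tan(21) = 0.948175
Fs = 1.401 + 0.948175
Fs = 2.349


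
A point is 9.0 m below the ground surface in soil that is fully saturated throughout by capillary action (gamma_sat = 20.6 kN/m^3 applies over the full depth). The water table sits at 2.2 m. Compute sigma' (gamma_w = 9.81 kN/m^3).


Total stress = gamma_sat * depth
sigma = 20.6 * 9.0 = 185.4 kPa
Pore water pressure u = gamma_w * (depth - d_wt)
u = 9.81 * (9.0 - 2.2) = 66.708 kPa
Effective stress = sigma - u
sigma' = 185.4 - 66.708 = 118.69 kPa


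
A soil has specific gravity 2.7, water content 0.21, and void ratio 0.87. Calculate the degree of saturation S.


Using S = Gs * w / e
S = 2.7 * 0.21 / 0.87
S = 0.6517


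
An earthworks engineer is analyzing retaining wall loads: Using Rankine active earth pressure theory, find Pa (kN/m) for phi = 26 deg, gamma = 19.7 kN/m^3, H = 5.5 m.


Compute active earth pressure coefficient:
Ka = tan^2(45 - phi/2) = tan^2(32.0) = 0.390462
Compute active force:
Pa = 0.5 * Ka * gamma * H^2
Pa = 0.5 * 0.390462 * 19.7 * 5.5^2
Pa = 116.34 kN/m


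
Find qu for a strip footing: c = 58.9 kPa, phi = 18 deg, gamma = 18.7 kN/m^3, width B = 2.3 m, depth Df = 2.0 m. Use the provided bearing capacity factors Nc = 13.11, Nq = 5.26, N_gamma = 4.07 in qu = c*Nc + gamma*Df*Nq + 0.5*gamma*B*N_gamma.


Compute qu = c*Nc + gamma*Df*Nq + 0.5*gamma*B*N_gamma
Term 1: 58.9 * 13.11 = 772.179
Term 2: 18.7 * 2.0 * 5.26 = 196.724
Term 3: 0.5 * 18.7 * 2.3 * 4.07 = 87.52535
qu = 772.179 + 196.724 + 87.52535
qu = 1056.43 kPa


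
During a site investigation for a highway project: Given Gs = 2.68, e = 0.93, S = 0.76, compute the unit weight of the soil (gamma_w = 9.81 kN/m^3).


Using gamma = gamma_w * (Gs + S*e) / (1 + e)
Numerator: Gs + S*e = 2.68 + 0.76*0.93 = 3.3868
Denominator: 1 + e = 1 + 0.93 = 1.93
gamma = 9.81 * 3.3868 / 1.93
gamma = 17.215 kN/m^3


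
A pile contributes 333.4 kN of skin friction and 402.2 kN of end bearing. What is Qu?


Using Qu = Qf + Qb
Qu = 333.4 + 402.2
Qu = 735.6 kN


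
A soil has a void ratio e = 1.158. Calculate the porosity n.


Using the relation n = e / (1 + e)
n = 1.158 / (1 + 1.158)
n = 1.158 / 2.158
n = 0.5366


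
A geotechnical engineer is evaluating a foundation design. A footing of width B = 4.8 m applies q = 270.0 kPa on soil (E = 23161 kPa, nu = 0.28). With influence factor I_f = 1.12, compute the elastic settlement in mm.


Using Se = q * B * (1 - nu^2) * I_f / E
1 - nu^2 = 1 - 0.28^2 = 0.9216
Se = 270.0 * 4.8 * 0.9216 * 1.12 / 23161
Se = 0.057757 m
Convert to mm: Se = 0.057757 * 1000 = 57.757 mm


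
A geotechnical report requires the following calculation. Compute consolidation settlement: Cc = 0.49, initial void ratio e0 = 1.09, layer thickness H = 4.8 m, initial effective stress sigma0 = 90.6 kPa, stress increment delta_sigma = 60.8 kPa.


Result: 0.251 m

Derivation:
Using Sc = Cc * H / (1 + e0) * log10((sigma0 + delta_sigma) / sigma0)
Stress ratio = (90.6 + 60.8) / 90.6 = 1.67108
log10(1.67108) = 0.222998
Cc * H / (1 + e0) = 0.49 * 4.8 / (1 + 1.09) = 1.12536
Sc = 1.12536 * 0.222998
Sc = 0.251 m


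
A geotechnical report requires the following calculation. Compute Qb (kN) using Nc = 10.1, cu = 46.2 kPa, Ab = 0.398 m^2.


Using Qb = Nc * cu * Ab
Qb = 10.1 * 46.2 * 0.398
Qb = 185.71 kN


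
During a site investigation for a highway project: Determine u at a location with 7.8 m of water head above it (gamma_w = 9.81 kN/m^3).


Using u = gamma_w * h_w
u = 9.81 * 7.8
u = 76.52 kPa


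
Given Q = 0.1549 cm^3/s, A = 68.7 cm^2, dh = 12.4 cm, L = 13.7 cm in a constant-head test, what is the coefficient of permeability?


Result: 0.002491 cm/s

Derivation:
Compute hydraulic gradient:
i = dh / L = 12.4 / 13.7 = 0.905109
Then apply Darcy's law:
k = Q / (A * i)
k = 0.1549 / (68.7 * 0.905109)
k = 0.1549 / 62.181
k = 0.002491 cm/s


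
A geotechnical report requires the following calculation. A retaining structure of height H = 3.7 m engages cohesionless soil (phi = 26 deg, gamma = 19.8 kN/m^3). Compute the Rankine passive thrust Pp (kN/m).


Compute passive earth pressure coefficient:
Kp = tan^2(45 + phi/2) = tan^2(58.0) = 2.561071
Compute passive force:
Pp = 0.5 * Kp * gamma * H^2
Pp = 0.5 * 2.561071 * 19.8 * 3.7^2
Pp = 347.1 kN/m


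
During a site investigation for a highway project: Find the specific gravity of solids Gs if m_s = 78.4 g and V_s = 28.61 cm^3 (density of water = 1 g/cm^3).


Using Gs = m_s / (V_s * rho_w)
Since rho_w = 1 g/cm^3:
Gs = 78.4 / 28.61
Gs = 2.74


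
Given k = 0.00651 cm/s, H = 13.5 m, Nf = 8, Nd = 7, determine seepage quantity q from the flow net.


Convert k to m/s for unit consistency with H:
k = 0.00651 cm/s = 0.00651 / 100 m/s = 6.51e-05 m/s
Using q = k * H * Nf / Nd
Nf / Nd = 8 / 7 = 1.1429
q = 6.51e-05 * 13.5 * 1.1429
q = 0.001004 m^3/s per m
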